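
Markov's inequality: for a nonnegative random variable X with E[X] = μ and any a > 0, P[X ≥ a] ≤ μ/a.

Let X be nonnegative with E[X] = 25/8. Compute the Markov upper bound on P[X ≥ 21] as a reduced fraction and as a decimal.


μ = E[X] = 25/8, a = 21.
Markov: P[X ≥ 21] ≤ μ/a = (25/8)/21 = 25/168.
Numerically: ≈ 0.148810.
(Since a = 21 > μ = 3.125000, the bound 25/168 is < 1 and informative.)

P[X ≥ 21] ≤ 25/168 ≈ 0.148810.


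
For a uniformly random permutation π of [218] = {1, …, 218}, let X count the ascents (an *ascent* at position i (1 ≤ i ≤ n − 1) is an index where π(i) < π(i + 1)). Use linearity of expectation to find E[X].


Write X = Σ X_I over i = 1, …, 217, with X_I the indicator of one ascent.
There are 217 indicators.
For each fixed i, the pair (π(i), π(i+1)) is a uniformly random ordered pair of distinct values from {1, …, 218}; by symmetry P[π(i) < π(i+1)] = 1/2.
By linearity: E[X] = 217 · (1/2) = (218 − 1) · (1/2) = 217/2 ≈ 108.500000.

E[X] = 217/2 = 108.500000.


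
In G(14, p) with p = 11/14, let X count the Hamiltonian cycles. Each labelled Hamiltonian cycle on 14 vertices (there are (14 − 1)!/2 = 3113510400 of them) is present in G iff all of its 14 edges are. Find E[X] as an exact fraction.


K_14 has (14 − 1)!/2 = 3113510400 labelled Hamiltonian cycles.
For each such Hamiltonian cycle H, let X_H = 1 if all 14 edges of H are present in G. Then P[X_H = 1] = p^{14} = (11/14)^{14} = 379749833583241/11112006825558016.
Summing the indicators: E[X] = Σ_H E[X_H] = 3113510400 · p^{14} = 3113510400 · 379749833583241/11112006825558016 = 329898174179601037725/3100448333024.
Numerically: E[X] ≈ 1.064e+08.

E[X] = 3113510400 · (11/14)^{14} = 329898174179601037725/3100448333024 ≈ 1.064e+08.


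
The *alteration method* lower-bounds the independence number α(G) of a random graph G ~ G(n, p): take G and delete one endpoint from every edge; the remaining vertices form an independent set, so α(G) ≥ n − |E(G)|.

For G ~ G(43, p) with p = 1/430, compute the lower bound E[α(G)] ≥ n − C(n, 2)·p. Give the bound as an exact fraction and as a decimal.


E[|E(G)|] = C(43, 2)·p = 903 · (1/430) = 21/10.
E[α(G)] ≥ n − E[|E(G)|] = 43 − 21/10 = 409/10.
Numerically: ≈ 40.900.
(This is only a lower bound; the true E[α(G)] may be larger.)

E[α(G)] ≥ 409/10 ≈ 40.900.


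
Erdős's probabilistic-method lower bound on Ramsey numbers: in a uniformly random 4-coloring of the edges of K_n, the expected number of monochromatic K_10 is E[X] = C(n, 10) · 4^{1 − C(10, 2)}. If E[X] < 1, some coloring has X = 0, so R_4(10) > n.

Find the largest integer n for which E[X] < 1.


We need C(n, 10) · 4^{1 − 45} < 1, i.e. C(n, 10) < 4^{45 − 1} = 309485009821345068724781056.
Check values of n near the boundary:
  n = 2018: C(2018, 10) = 301820606687612220663963508; 301820606687612220663963508 < 309485009821345068724781056? YES
  n = 2019: C(2019, 10) = 303322949179835278009229628; 303322949179835278009229628 < 309485009821345068724781056? YES
  n = 2020: C(2020, 10) = 304832018578739931133653656; 304832018578739931133653656 < 309485009821345068724781056? YES
  n = 2021: C(2021, 10) = 306347841644770462864800616; 306347841644770462864800616 < 309485009821345068724781056? YES
  n = 2022: C(2022, 10) = 307870445231474093395937796; 307870445231474093395937796 < 309485009821345068724781056? YES
  n = 2023: C(2023, 10) = 309399856285778485315440716; 309399856285778485315440716 < 309485009821345068724781056? YES
  n = 2024: C(2024, 10) = 310936101848269937576192656; 310936101848269937576192656 < 309485009821345068724781056? NO
  n = 2025: C(2025, 10) = 312479209053472269772600560; 312479209053472269772600560 < 309485009821345068724781056? NO
The largest n with C(n, 10) < 309485009821345068724781056 is n = 2023 (where E[X] = 77349964071444621328860179/77371252455336267181195264 ≈ 1.000). Hence R_4(10) > 2023, i.e. R_4(10) ≥ 2024.

Largest n = 2023; hence R_4(10) > 2023.


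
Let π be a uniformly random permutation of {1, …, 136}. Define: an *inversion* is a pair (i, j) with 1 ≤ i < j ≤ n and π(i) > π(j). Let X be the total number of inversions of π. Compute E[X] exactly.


Write X = Σ X_I over the C(136, 2) = 9180 pairs i < j, with X_I the indicator of one inversion.
There are 9180 indicators.
For each fixed pair i < j, the values π(i) and π(j) are two distinct elements of {1, …, 136} in uniformly random order; by symmetry P[π(i) > π(j)] = 1/2.
By linearity: E[X] = 9180 · (1/2) = C(136, 2) · (1/2) = 9180/2 = 4590 ≈ 4590.00000.

E[X] = 4590 = 4590.00000.


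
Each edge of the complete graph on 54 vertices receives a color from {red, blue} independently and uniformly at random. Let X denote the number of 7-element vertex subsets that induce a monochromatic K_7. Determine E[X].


Let X = Σ_S X_S over the C(54, 7) = 177100560 subsets S of size 7, where X_S = 1 if the K_7 on S is monochromatic.
For a fixed S, the K_7 on S has C(7, 2) = 21 edges. P[all 21 edges red] = (1/2)^21, and likewise for blue, so P[monochromatic] = 2·(1/2)^21 = 2^{1 − 21} = 1/1048576.
Summing: E[X] = C(54, 7) · 2^{1 − 21} = 177100560 · 1/1048576 = 11068785/65536.
Numerically: E[X] ≈ 168.896255.

E[X] = C(54,7)·2^(1−C(7,2)) = 11068785/65536 ≈ 168.896255.


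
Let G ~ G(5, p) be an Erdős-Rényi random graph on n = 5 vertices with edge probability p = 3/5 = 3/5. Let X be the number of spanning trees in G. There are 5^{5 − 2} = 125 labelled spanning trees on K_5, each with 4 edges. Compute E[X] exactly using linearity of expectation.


K_5 has 5^{5 − 2} = 125 labelled spanning trees.
For each such spanning tree H, let X_H = 1 if all 4 edges of H are present in G. Then P[X_H = 1] = p^{4} = (3/5)^{4} = 81/625.
By linearity: E[X] = Σ_H E[X_H] = 125 · p^{4} = 125 · 81/625 = 81/5.
Numerically: E[X] ≈ 16.2.

E[X] = 125 · (3/5)^{4} = 81/5 ≈ 16.2.


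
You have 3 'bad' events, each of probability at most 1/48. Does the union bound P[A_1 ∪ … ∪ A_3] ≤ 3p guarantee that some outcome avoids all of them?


Union bound: P[∪_{i=1}^{3} A_i] ≤ Σ_i P[A_i] ≤ 3·p = 3·(1/48) = 1/16.
Numerically: 1/16 ≈ 0.0625000.
Is 1/16 < 1? YES.
Since P[∪ A_i] ≤ 1/16 < 1, the complement has P[∩ A_i^c] ≥ 1 − 1/16 = 15/16 > 0, so some outcome avoids every A_i.

3·p = 1/16 ≈ 0.0625000; existence CERTIFIED by the union bound.


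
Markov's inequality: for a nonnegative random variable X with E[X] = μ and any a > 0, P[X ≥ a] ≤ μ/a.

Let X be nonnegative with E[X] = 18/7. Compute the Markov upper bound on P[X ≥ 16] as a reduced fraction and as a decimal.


μ = E[X] = 18/7, a = 16.
Markov: P[X ≥ 16] ≤ μ/a = (18/7)/16 = 9/56.
Numerically: ≈ 0.16071.
(Since a = 16 > μ = 2.57143, the bound 9/56 is < 1 and informative.)

P[X ≥ 16] ≤ 9/56 ≈ 0.16071.


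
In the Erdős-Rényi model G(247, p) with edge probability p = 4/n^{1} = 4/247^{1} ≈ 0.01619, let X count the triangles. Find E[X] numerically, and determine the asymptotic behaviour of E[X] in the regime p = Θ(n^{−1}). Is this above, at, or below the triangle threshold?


Number of potential triangles: C(247, 3) = 2481115.
Each occurs with probability p³ ≈ (0.01619)³ ≈ 4.247067e-06.
By linearity: E[X] = C(247, 3)·p³ ≈ 2481115 · 4.247067e-06 ≈ 10.5375.
Here α = 1, so p = 4/n is exactly at the triangle threshold p ~ 1/n. Asymptotically E[X] → c³/6 = 4³/6 = 32/3 ≈ 10.6667, a bounded constant. In this regime the triangle count is asymptotically Poisson(c³/6).

E[X] ≈ 10.5375; in regime p = Θ(1/n^{1}) E[X] stays bounded (at the triangle threshold p ~ 1/n).


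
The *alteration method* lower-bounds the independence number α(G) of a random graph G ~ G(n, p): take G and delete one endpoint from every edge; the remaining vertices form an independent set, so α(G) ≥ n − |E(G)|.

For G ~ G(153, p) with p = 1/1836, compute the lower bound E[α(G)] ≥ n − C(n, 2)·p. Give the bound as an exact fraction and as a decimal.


E[|E(G)|] = C(153, 2)·p = 11628 · (1/1836) = 19/3.
E[α(G)] ≥ n − E[|E(G)|] = 153 − 19/3 = 440/3.
Numerically: ≈ 146.667.
(This is only a lower bound; the true E[α(G)] may be larger.)

E[α(G)] ≥ 440/3 ≈ 146.667.


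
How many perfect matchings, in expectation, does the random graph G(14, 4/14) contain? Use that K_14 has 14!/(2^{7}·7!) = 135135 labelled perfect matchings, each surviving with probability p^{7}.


K_14 has 14!/(2^{7}·7!) = 135135 labelled perfect matchings.
For each such perfect matching H, let X_H = 1 if all 7 edges of H are present in G. Then P[X_H = 1] = p^{7} = (2/7)^{7} = 128/823543.
By linearity of expectation: E[X] = Σ_H E[X_H] = 135135 · p^{7} = 135135 · 128/823543 = 2471040/117649.
Numerically: E[X] ≈ 21.0035.

E[X] = 135135 · (2/7)^{7} = 2471040/117649 ≈ 21.0035.


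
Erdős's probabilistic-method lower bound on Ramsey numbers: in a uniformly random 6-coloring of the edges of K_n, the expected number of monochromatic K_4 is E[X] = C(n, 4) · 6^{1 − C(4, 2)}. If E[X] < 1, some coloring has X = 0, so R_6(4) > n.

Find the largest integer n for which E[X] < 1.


We need C(n, 4) · 6^{1 − 6} < 1, i.e. C(n, 4) < 6^{6 − 1} = 7776.
Check values of n near the boundary:
  n = 16: C(16, 4) = 1820; 1820 < 7776? YES
  n = 17: C(17, 4) = 2380; 2380 < 7776? YES
  n = 18: C(18, 4) = 3060; 3060 < 7776? YES
  n = 19: C(19, 4) = 3876; 3876 < 7776? YES
  n = 20: C(20, 4) = 4845; 4845 < 7776? YES
  n = 21: C(21, 4) = 5985; 5985 < 7776? YES
  n = 22: C(22, 4) = 7315; 7315 < 7776? YES
  n = 23: C(23, 4) = 8855; 8855 < 7776? NO
  n = 24: C(24, 4) = 10626; 10626 < 7776? NO
The largest n with C(n, 4) < 7776 is n = 22 (where E[X] = 7315/7776 ≈ 0.9407). Hence R_6(4) > 22, i.e. R_6(4) ≥ 23.

Largest n = 22; hence R_6(4) > 22.


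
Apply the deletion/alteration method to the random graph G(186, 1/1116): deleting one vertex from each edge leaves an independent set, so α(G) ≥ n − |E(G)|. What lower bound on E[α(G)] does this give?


E[|E(G)|] = C(186, 2)·p = 17205 · (1/1116) = 185/12.
E[α(G)] ≥ n − E[|E(G)|] = 186 − 185/12 = 2047/12.
Numerically: ≈ 170.583.
(This is only a lower bound; the true E[α(G)] may be larger.)

E[α(G)] ≥ 2047/12 ≈ 170.583.


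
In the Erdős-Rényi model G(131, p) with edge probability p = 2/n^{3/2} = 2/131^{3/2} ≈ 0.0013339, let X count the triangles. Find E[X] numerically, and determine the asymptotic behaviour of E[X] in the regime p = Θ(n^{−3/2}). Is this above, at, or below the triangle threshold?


Number of potential triangles: C(131, 3) = 366145.
Each occurs with probability p³ ≈ (0.0013339)³ ≈ 2.3733903e-09.
By linearity: E[X] = C(131, 3)·p³ ≈ 366145 · 2.3733903e-09 ≈ 0.00087.
Since α = 3/2 > 1, p = c/n^{3/2} = o(1/n) is below the triangle threshold p ~ 1/n. Asymptotically E[X] ~ (c³/6)·n^{3(1−α)} = (2³/6)·n^{-1.5} → 0, so by Markov's inequality G has no triangles w.h.p.

E[X] ≈ 0.00087; in regime p = Θ(1/n^{3/2}) E[X] tends to 0 (below the triangle threshold p ~ 1/n).


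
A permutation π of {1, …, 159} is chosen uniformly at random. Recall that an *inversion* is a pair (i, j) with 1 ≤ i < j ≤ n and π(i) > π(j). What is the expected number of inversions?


Write X = Σ X_I over the C(159, 2) = 12561 pairs i < j, with X_I the indicator of one inversion.
There are 12561 indicators.
For each fixed pair i < j, the values π(i) and π(j) are two distinct elements of {1, …, 159} in uniformly random order; by symmetry P[π(i) > π(j)] = 1/2.
By linearity: E[X] = 12561 · (1/2) = C(159, 2) · (1/2) = 12561/2 = 12561/2 ≈ 6280.5000.

E[X] = 12561/2 = 6280.5000.


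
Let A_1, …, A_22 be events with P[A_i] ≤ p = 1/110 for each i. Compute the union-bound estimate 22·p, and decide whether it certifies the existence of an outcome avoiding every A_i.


Union bound: P[∪_{i=1}^{22} A_i] ≤ Σ_i P[A_i] ≤ 22·p = 22·(1/110) = 1/5.
Numerically: 1/5 ≈ 0.20000.
Is 1/5 < 1? YES.
Since P[∪ A_i] ≤ 1/5 < 1, the complement has P[∩ A_i^c] ≥ 1 − 1/5 = 4/5 > 0, so some outcome avoids every A_i.

22·p = 1/5 ≈ 0.20000; existence CERTIFIED by the union bound.


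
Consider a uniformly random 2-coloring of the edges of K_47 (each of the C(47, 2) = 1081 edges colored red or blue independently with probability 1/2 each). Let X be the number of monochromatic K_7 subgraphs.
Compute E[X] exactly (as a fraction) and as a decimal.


Let X = Σ_S X_S over the C(47, 7) = 62891499 subsets S of size 7, where X_S = 1 if the K_7 on S is monochromatic.
For a fixed S, the K_7 on S has C(7, 2) = 21 edges. P[all 21 edges red] = (1/2)^21, and likewise for blue, so P[monochromatic] = 2·(1/2)^21 = 2^{1 − 21} = 1/1048576.
By linearity: E[X] = C(47, 7) · 2^{1 − 21} = 62891499 · 1/1048576 = 62891499/1048576.
Numerically: E[X] ≈ 59.978007.

E[X] = C(47,7)·2^(1−C(7,2)) = 62891499/1048576 ≈ 59.978007.


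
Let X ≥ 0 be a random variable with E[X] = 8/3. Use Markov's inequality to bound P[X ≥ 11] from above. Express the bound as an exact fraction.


μ = E[X] = 8/3, a = 11.
Markov: P[X ≥ 11] ≤ μ/a = (8/3)/11 = 8/33.
Numerically: ≈ 0.242.
(Since a = 11 > μ = 2.667, the bound 8/33 is < 1 and informative.)

P[X ≥ 11] ≤ 8/33 ≈ 0.242.


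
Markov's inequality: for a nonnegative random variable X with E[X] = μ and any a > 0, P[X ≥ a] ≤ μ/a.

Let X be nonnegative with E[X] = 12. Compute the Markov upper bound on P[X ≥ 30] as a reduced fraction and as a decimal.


μ = E[X] = 12, a = 30.
Markov: P[X ≥ 30] ≤ μ/a = (12)/30 = 2/5.
Numerically: ≈ 0.4000.
(Since a = 30 > μ = 12.0000, the bound 2/5 is < 1 and informative.)

P[X ≥ 30] ≤ 2/5 ≈ 0.4000.


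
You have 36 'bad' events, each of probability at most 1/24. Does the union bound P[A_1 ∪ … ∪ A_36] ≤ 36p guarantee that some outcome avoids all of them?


Union bound: P[∪_{i=1}^{36} A_i] ≤ Σ_i P[A_i] ≤ 36·p = 36·(1/24) = 3/2.
Numerically: 3/2 ≈ 1.5000.
Is 3/2 < 1? NO.
Since the bound 3/2 is ≥ 1, the union bound is uninformative here; it does NOT by itself certify existence.

36·p = 3/2 ≈ 1.5000; existence NOT certified by the union bound.


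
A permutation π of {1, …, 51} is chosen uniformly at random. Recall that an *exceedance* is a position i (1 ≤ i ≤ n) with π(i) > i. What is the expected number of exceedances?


Write X = Σ_{i=1}^{51} X_i, where X_i = 1_{π(i) > i}.
For each fixed i, π(i) is uniform over {1, …, 51} (marginal of a uniform permutation), so P[π(i) > i] = (n − i)/n. Summing: Σ_{i=1}^{51} (n − i)/n = (0 + 1 + … + 50)/51 = 51(51 − 1)/(2·51) = (51 − 1)/2.
Hence E[X] = Σ_{i=1}^{51} (51 − i)/51 = 25 ≈ 25.0000.

E[X] = 25 = 25.0000.


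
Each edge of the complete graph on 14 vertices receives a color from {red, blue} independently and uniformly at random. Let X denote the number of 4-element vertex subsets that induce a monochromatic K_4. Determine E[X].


Let X = Σ_S X_S over the C(14, 4) = 1001 subsets S of size 4, where X_S = 1 if the K_4 on S is monochromatic.
For a fixed S, the K_4 on S has C(4, 2) = 6 edges. P[all 6 edges red] = (1/2)^6, and likewise for blue, so P[monochromatic] = 2·(1/2)^6 = 2^{1 − 6} = 1/32.
By linearity of expectation: E[X] = C(14, 4) · 2^{1 − 6} = 1001 · 1/32 = 1001/32.
Numerically: E[X] ≈ 31.28125.

E[X] = C(14,4)·2^(1−C(4,2)) = 1001/32 ≈ 31.28125.


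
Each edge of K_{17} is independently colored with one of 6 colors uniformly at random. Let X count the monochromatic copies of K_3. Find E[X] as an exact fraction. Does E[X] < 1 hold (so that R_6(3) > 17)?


E[X] = C(17, 3) · 6^{1 − 3} = 680 · 6^{−2} = 680/36.
As a reduced fraction: E[X] = 170/9 ≈ 18.88889.
Is E[X] < 1? NO.
Since E[X] ≥ 1, the first-moment bound is inconclusive at n = 17; it does NOT by itself certify R_6(3) > 17.

E[X] = 170/9 ≈ 18.88889; E[X] ≥ 1; first-moment method inconclusive here.


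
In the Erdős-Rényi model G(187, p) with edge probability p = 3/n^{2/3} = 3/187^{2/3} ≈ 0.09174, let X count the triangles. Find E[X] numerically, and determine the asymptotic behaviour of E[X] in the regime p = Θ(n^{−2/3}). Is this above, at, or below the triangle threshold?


Number of potential triangles: C(187, 3) = 1072445.
Each occurs with probability p³ ≈ (0.09174)³ ≈ 7.7211244e-04.
By linearity: E[X] = C(187, 3)·p³ ≈ 1072445 · 7.7211244e-04 ≈ 828.04813.
Since α = 2/3 < 1, p = c/n^{2/3} ≫ 1/n is above the triangle threshold p ~ 1/n. Asymptotically E[X] ~ (c³/6)·n^{3(1−α)} = (3³/6)·n^{1} → ∞; triangles are abundant w.h.p.

E[X] ≈ 828.04813; in regime p = Θ(1/n^{2/3}) E[X] diverges (above the triangle threshold p ~ 1/n).


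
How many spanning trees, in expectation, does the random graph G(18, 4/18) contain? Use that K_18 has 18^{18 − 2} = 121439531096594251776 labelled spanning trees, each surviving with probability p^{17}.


K_18 has 18^{18 − 2} = 121439531096594251776 labelled spanning trees.
For each such spanning tree H, let X_H = 1 if all 17 edges of H are present in G. Then P[X_H = 1] = p^{17} = (2/9)^{17} = 131072/16677181699666569.
Summing the indicators: E[X] = Σ_H E[X_H] = 121439531096594251776 · p^{17} = 121439531096594251776 · 131072/16677181699666569 = 8589934592/9.
Numerically: E[X] ≈ 9.5444e+08.

E[X] = 121439531096594251776 · (2/9)^{17} = 8589934592/9 ≈ 9.5444e+08.


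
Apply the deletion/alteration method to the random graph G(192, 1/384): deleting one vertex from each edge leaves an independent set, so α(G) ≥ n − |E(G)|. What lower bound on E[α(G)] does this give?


E[|E(G)|] = C(192, 2)·p = 18336 · (1/384) = 191/4.
E[α(G)] ≥ n − E[|E(G)|] = 192 − 191/4 = 577/4.
Numerically: ≈ 144.25000.
(This is only a lower bound; the true E[α(G)] may be larger.)

E[α(G)] ≥ 577/4 ≈ 144.25000.


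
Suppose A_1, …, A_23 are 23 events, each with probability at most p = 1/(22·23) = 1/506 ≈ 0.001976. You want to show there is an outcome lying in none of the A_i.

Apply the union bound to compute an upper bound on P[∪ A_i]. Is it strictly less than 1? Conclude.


Union bound: P[∪_{i=1}^{23} A_i] ≤ Σ_i P[A_i] ≤ 23·p = 23·(1/506) = 1/22.
Numerically: 1/22 ≈ 0.045455.
Is 1/22 < 1? YES.
Since P[∪ A_i] ≤ 1/22 < 1, the complement has P[∩ A_i^c] ≥ 1 − 1/22 = 21/22 > 0, so some outcome avoids every A_i.

23·p = 1/22 ≈ 0.045455; existence CERTIFIED by the union bound.


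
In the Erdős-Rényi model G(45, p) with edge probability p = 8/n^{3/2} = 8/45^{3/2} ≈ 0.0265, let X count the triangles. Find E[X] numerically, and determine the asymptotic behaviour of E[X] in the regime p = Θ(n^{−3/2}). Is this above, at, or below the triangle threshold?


Number of potential triangles: C(45, 3) = 14190.
Each occurs with probability p³ ≈ (0.0265)³ ≈ 1.861288e-05.
By linearity: E[X] = C(45, 3)·p³ ≈ 14190 · 1.861288e-05 ≈ 0.2641.
Since α = 3/2 > 1, p = c/n^{3/2} = o(1/n) is below the triangle threshold p ~ 1/n. Asymptotically E[X] ~ (c³/6)·n^{3(1−α)} = (8³/6)·n^{-1.5} → 0, so by Markov's inequality G has no triangles w.h.p.

E[X] ≈ 0.2641; in regime p = Θ(1/n^{3/2}) E[X] tends to 0 (below the triangle threshold p ~ 1/n).


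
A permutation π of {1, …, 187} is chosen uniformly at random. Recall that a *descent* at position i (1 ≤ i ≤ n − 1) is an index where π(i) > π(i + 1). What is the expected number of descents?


Write X = Σ X_I over i = 1, …, 186, with X_I the indicator of one descent.
There are 186 indicators.
For each fixed i, the pair (π(i), π(i+1)) is a uniformly random ordered pair of distinct values from {1, …, 187}; by symmetry P[π(i) > π(i+1)] = 1/2.
By linearity: E[X] = 186 · (1/2) = (187 − 1) · (1/2) = 93 ≈ 93.00000.

E[X] = 93 = 93.00000.


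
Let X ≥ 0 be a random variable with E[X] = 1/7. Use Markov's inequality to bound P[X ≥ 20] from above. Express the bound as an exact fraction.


μ = E[X] = 1/7, a = 20.
Markov: P[X ≥ 20] ≤ μ/a = (1/7)/20 = 1/140.
Numerically: ≈ 0.0071.
(Since a = 20 > μ = 0.1429, the bound 1/140 is < 1 and informative.)

P[X ≥ 20] ≤ 1/140 ≈ 0.0071.


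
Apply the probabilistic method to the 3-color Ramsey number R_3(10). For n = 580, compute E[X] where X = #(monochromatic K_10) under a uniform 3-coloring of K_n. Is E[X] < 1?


E[X] = C(580, 10) · 3^{1 − 45} = 1098085496704252547920 · 3^{−44} = 1098085496704252547920/984770902183611232881.
As a reduced fraction: E[X] = 1098085496704252547920/984770902183611232881 ≈ 1.11507.
Is E[X] < 1? NO.
Since E[X] ≥ 1, the first-moment bound is inconclusive at n = 580; it does NOT by itself certify R_3(10) > 580.

E[X] = 1098085496704252547920/984770902183611232881 ≈ 1.11507; E[X] ≥ 1; first-moment method inconclusive here.


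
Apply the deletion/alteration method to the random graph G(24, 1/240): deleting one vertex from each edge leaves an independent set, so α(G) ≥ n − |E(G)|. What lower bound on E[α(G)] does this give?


E[|E(G)|] = C(24, 2)·p = 276 · (1/240) = 23/20.
E[α(G)] ≥ n − E[|E(G)|] = 24 − 23/20 = 457/20.
Numerically: ≈ 22.85000.
(This is only a lower bound; the true E[α(G)] may be larger.)

E[α(G)] ≥ 457/20 ≈ 22.85000.


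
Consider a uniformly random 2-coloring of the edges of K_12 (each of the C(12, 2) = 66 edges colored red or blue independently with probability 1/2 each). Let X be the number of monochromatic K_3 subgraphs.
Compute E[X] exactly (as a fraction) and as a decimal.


Let X = Σ_S X_S over the C(12, 3) = 220 subsets S of size 3, where X_S = 1 if the K_3 on S is monochromatic.
For a fixed S, the K_3 on S has C(3, 2) = 3 edges. P[all 3 edges red] = (1/2)^3, and likewise for blue, so P[monochromatic] = 2·(1/2)^3 = 2^{1 − 3} = 1/4.
By linearity of expectation: E[X] = C(12, 3) · 2^{1 − 3} = 220 · 1/4 = 55.
Numerically: E[X] ≈ 55.000.

E[X] = C(12,3)·2^(1−C(3,2)) = 55 ≈ 55.000.


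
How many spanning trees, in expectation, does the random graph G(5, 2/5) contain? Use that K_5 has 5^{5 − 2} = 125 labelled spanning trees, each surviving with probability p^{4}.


K_5 has 5^{5 − 2} = 125 labelled spanning trees.
For each such spanning tree H, let X_H = 1 if all 4 edges of H are present in G. Then P[X_H = 1] = p^{4} = (2/5)^{4} = 16/625.
By linearity of expectation: E[X] = Σ_H E[X_H] = 125 · p^{4} = 125 · 16/625 = 16/5.
Numerically: E[X] ≈ 3.2.

E[X] = 125 · (2/5)^{4} = 16/5 ≈ 3.2.


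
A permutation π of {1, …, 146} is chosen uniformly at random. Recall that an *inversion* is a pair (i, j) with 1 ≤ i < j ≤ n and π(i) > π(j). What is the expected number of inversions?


Write X = Σ X_I over the C(146, 2) = 10585 pairs i < j, with X_I the indicator of one inversion.
There are 10585 indicators.
For each fixed pair i < j, the values π(i) and π(j) are two distinct elements of {1, …, 146} in uniformly random order; by symmetry P[π(i) > π(j)] = 1/2.
By linearity: E[X] = 10585 · (1/2) = C(146, 2) · (1/2) = 10585/2 = 10585/2 ≈ 5292.500.

E[X] = 10585/2 = 5292.500.


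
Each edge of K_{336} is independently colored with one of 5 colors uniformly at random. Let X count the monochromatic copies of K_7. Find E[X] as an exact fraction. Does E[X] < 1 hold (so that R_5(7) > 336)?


E[X] = C(336, 7) · 5^{1 − 21} = 90079147136880 · 5^{−20} = 90079147136880/95367431640625.
As a reduced fraction: E[X] = 18015829427376/19073486328125 ≈ 0.94455.
Is E[X] < 1? YES.
Since E[X] < 1, there exists a 5-coloring of K_{336} with no monochromatic K_7; hence R_5(7) > 336.

E[X] = 18015829427376/19073486328125 ≈ 0.94455; E[X] < 1, so R_5(7) > 336.


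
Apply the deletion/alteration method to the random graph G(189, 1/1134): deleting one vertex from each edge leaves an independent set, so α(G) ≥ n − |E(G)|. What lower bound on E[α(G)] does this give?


E[|E(G)|] = C(189, 2)·p = 17766 · (1/1134) = 47/3.
E[α(G)] ≥ n − E[|E(G)|] = 189 − 47/3 = 520/3.
Numerically: ≈ 173.333.
(This is only a lower bound; the true E[α(G)] may be larger.)

E[α(G)] ≥ 520/3 ≈ 173.333.


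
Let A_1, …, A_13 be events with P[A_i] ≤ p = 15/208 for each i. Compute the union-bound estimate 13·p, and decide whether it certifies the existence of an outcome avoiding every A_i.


Union bound: P[∪_{i=1}^{13} A_i] ≤ Σ_i P[A_i] ≤ 13·p = 13·(15/208) = 15/16.
Numerically: 15/16 ≈ 0.9375000.
Is 15/16 < 1? YES.
Since P[∪ A_i] ≤ 15/16 < 1, the complement has P[∩ A_i^c] ≥ 1 − 15/16 = 1/16 > 0, so some outcome avoids every A_i.

13·p = 15/16 ≈ 0.9375000; existence CERTIFIED by the union bound.


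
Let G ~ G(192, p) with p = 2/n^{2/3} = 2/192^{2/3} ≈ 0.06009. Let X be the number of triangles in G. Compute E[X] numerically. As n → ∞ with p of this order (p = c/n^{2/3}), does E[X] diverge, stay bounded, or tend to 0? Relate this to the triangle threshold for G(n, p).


Number of potential triangles: C(192, 3) = 1161280.
Each occurs with probability p³ ≈ (0.06009)³ ≈ 2.170139e-04.
By linearity: E[X] = C(192, 3)·p³ ≈ 1161280 · 2.170139e-04 ≈ 252.0139.
Since α = 2/3 < 1, p = c/n^{2/3} ≫ 1/n is above the triangle threshold p ~ 1/n. Asymptotically E[X] ~ (c³/6)·n^{3(1−α)} = (2³/6)·n^{1} → ∞; triangles are abundant w.h.p.

E[X] ≈ 252.0139; in regime p = Θ(1/n^{2/3}) E[X] diverges (above the triangle threshold p ~ 1/n).


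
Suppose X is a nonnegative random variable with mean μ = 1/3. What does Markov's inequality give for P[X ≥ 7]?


μ = E[X] = 1/3, a = 7.
Markov: P[X ≥ 7] ≤ μ/a = (1/3)/7 = 1/21.
Numerically: ≈ 0.04762.
(Since a = 7 > μ = 0.33333, the bound 1/21 is < 1 and informative.)

P[X ≥ 7] ≤ 1/21 ≈ 0.04762.


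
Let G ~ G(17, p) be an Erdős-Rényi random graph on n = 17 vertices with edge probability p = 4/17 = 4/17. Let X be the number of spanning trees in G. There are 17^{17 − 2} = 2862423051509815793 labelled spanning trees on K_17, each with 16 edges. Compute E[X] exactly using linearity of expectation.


K_17 has 17^{17 − 2} = 2862423051509815793 labelled spanning trees.
For each such spanning tree H, let X_H = 1 if all 16 edges of H are present in G. Then P[X_H = 1] = p^{16} = (4/17)^{16} = 4294967296/48661191875666868481.
Summing the indicators: E[X] = Σ_H E[X_H] = 2862423051509815793 · p^{16} = 2862423051509815793 · 4294967296/48661191875666868481 = 4294967296/17.
Numerically: E[X] ≈ 2.5265e+08.

E[X] = 2862423051509815793 · (4/17)^{16} = 4294967296/17 ≈ 2.5265e+08.


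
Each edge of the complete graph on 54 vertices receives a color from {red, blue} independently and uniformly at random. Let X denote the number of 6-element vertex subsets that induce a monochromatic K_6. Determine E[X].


Let X = Σ_S X_S over the C(54, 6) = 25827165 subsets S of size 6, where X_S = 1 if the K_6 on S is monochromatic.
For a fixed S, the K_6 on S has C(6, 2) = 15 edges. P[all 15 edges red] = (1/2)^15, and likewise for blue, so P[monochromatic] = 2·(1/2)^15 = 2^{1 − 15} = 1/16384.
By linearity: E[X] = C(54, 6) · 2^{1 − 15} = 25827165 · 1/16384 = 25827165/16384.
Numerically: E[X] ≈ 1576.36505.

E[X] = C(54,6)·2^(1−C(6,2)) = 25827165/16384 ≈ 1576.36505.


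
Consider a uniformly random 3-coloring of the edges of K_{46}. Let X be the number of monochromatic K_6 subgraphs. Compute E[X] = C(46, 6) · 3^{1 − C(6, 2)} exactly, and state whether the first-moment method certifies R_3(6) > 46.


E[X] = C(46, 6) · 3^{1 − 15} = 9366819 · 3^{−14} = 9366819/4782969.
As a reduced fraction: E[X] = 3122273/1594323 ≈ 1.958.
Is E[X] < 1? NO.
Since E[X] ≥ 1, the first-moment bound is inconclusive at n = 46; it does NOT by itself certify R_3(6) > 46.

E[X] = 3122273/1594323 ≈ 1.958; E[X] ≥ 1; first-moment method inconclusive here.


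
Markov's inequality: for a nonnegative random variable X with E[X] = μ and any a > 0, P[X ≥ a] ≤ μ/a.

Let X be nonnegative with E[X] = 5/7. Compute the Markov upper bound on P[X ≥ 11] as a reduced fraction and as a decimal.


μ = E[X] = 5/7, a = 11.
Markov: P[X ≥ 11] ≤ μ/a = (5/7)/11 = 5/77.
Numerically: ≈ 0.064935.
(Since a = 11 > μ = 0.714286, the bound 5/77 is < 1 and informative.)

P[X ≥ 11] ≤ 5/77 ≈ 0.064935.


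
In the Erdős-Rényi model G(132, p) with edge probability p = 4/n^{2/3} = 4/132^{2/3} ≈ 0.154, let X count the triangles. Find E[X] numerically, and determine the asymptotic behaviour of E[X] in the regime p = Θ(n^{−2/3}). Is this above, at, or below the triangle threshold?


Number of potential triangles: C(132, 3) = 374660.
Each occurs with probability p³ ≈ (0.154)³ ≈ 3.67309e-03.
By linearity: E[X] = C(132, 3)·p³ ≈ 374660 · 3.67309e-03 ≈ 1376.162.
Since α = 2/3 < 1, p = c/n^{2/3} ≫ 1/n is above the triangle threshold p ~ 1/n. Asymptotically E[X] ~ (c³/6)·n^{3(1−α)} = (4³/6)·n^{1} → ∞; triangles are abundant w.h.p.

E[X] ≈ 1376.162; in regime p = Θ(1/n^{2/3}) E[X] diverges (above the triangle threshold p ~ 1/n).


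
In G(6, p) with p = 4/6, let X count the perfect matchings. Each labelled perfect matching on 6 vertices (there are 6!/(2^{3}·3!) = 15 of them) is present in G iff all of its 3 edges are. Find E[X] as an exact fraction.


K_6 has 6!/(2^{3}·3!) = 15 labelled perfect matchings.
For each such perfect matching H, let X_H = 1 if all 3 edges of H are present in G. Then P[X_H = 1] = p^{3} = (2/3)^{3} = 8/27.
By linearity: E[X] = Σ_H E[X_H] = 15 · p^{3} = 15 · 8/27 = 40/9.
Numerically: E[X] ≈ 4.44444.

E[X] = 15 · (2/3)^{3} = 40/9 ≈ 4.44444.


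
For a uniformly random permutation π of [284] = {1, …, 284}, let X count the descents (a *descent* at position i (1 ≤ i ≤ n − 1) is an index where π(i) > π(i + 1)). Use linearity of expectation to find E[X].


Write X = Σ X_I over i = 1, …, 283, with X_I the indicator of one descent.
There are 283 indicators.
For each fixed i, the pair (π(i), π(i+1)) is a uniformly random ordered pair of distinct values from {1, …, 284}; by symmetry P[π(i) > π(i+1)] = 1/2.
By linearity: E[X] = 283 · (1/2) = (284 − 1) · (1/2) = 283/2 ≈ 141.500.

E[X] = 283/2 = 141.500.


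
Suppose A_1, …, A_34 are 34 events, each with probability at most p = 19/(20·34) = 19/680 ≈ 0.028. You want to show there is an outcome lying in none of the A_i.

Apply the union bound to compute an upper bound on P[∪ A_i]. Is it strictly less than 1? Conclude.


Union bound: P[∪_{i=1}^{34} A_i] ≤ Σ_i P[A_i] ≤ 34·p = 34·(19/680) = 19/20.
Numerically: 19/20 ≈ 0.950.
Is 19/20 < 1? YES.
Since P[∪ A_i] ≤ 19/20 < 1, the complement has P[∩ A_i^c] ≥ 1 − 19/20 = 1/20 > 0, so some outcome avoids every A_i.

34·p = 19/20 ≈ 0.950; existence CERTIFIED by the union bound.


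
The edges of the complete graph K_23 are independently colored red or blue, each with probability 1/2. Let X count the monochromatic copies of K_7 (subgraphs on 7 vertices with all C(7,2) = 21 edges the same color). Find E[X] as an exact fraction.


Let X = Σ_S X_S over the C(23, 7) = 245157 subsets S of size 7, where X_S = 1 if the K_7 on S is monochromatic.
For a fixed S, the K_7 on S has C(7, 2) = 21 edges. P[all 21 edges red] = (1/2)^21, and likewise for blue, so P[monochromatic] = 2·(1/2)^21 = 2^{1 − 21} = 1/1048576.
By linearity of expectation: E[X] = C(23, 7) · 2^{1 − 21} = 245157 · 1/1048576 = 245157/1048576.
Numerically: E[X] ≈ 0.233800.

E[X] = C(23,7)·2^(1−C(7,2)) = 245157/1048576 ≈ 0.233800.


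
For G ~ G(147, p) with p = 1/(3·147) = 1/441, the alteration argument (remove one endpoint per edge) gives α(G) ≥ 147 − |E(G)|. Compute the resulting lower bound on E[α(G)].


E[|E(G)|] = C(147, 2)·p = 10731 · (1/441) = 73/3.
E[α(G)] ≥ n − E[|E(G)|] = 147 − 73/3 = 368/3.
Numerically: ≈ 122.6667.
(This is only a lower bound; the true E[α(G)] may be larger.)

E[α(G)] ≥ 368/3 ≈ 122.6667.


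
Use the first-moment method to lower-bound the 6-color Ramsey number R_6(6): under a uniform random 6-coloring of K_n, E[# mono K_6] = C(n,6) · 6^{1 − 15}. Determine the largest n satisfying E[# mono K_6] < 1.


We need C(n, 6) · 6^{1 − 15} < 1, i.e. C(n, 6) < 6^{15 − 1} = 78364164096.
Check values of n near the boundary:
  n = 192: C(192, 6) = 64300886496; 64300886496 < 78364164096? YES
  n = 193: C(193, 6) = 66364016544; 66364016544 < 78364164096? YES
  n = 194: C(194, 6) = 68482017072; 68482017072 < 78364164096? YES
  n = 195: C(195, 6) = 70656049360; 70656049360 < 78364164096? YES
  n = 196: C(196, 6) = 72887293024; 72887293024 < 78364164096? YES
  n = 197: C(197, 6) = 75176946208; 75176946208 < 78364164096? YES
  n = 198: C(198, 6) = 77526225777; 77526225777 < 78364164096? YES
  n = 199: C(199, 6) = 79936367511; 79936367511 < 78364164096? NO
  n = 200: C(200, 6) = 82408626300; 82408626300 < 78364164096? NO
  n = 201: C(201, 6) = 84944276340; 84944276340 < 78364164096? NO
The largest n with C(n, 6) < 78364164096 is n = 198 (where E[X] = 25842075259/26121388032 ≈ 0.98931). Hence R_6(6) > 198, i.e. R_6(6) ≥ 199.

Largest n = 198; hence R_6(6) > 198.


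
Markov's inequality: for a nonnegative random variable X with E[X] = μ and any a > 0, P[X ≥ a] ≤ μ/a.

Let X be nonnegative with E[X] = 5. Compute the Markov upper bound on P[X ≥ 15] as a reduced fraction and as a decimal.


μ = E[X] = 5, a = 15.
Markov: P[X ≥ 15] ≤ μ/a = (5)/15 = 1/3.
Numerically: ≈ 0.333.
(Since a = 15 > μ = 5.000, the bound 1/3 is < 1 and informative.)

P[X ≥ 15] ≤ 1/3 ≈ 0.333.


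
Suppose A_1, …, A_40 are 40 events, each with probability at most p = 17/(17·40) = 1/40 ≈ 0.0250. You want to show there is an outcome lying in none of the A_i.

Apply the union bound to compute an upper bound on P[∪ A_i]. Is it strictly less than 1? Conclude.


Union bound: P[∪_{i=1}^{40} A_i] ≤ Σ_i P[A_i] ≤ 40·p = 40·(1/40) = 1.
Numerically: 1 ≈ 1.0000.
Is 1 < 1? NO.
Since the bound 1 is ≥ 1, the union bound is uninformative here; it does NOT by itself certify existence.

40·p = 1 ≈ 1.0000; existence NOT certified by the union bound.


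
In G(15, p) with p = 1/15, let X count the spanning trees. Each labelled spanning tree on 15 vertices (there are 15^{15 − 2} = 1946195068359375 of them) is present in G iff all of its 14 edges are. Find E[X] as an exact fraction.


K_15 has 15^{15 − 2} = 1946195068359375 labelled spanning trees.
For each such spanning tree H, let X_H = 1 if all 14 edges of H are present in G. Then P[X_H = 1] = p^{14} = (1/15)^{14} = 1/29192926025390625.
Summing the indicators: E[X] = Σ_H E[X_H] = 1946195068359375 · p^{14} = 1946195068359375 · 1/29192926025390625 = 1/15.
Numerically: E[X] ≈ 0.06667.

E[X] = 1946195068359375 · (1/15)^{14} = 1/15 ≈ 0.06667.


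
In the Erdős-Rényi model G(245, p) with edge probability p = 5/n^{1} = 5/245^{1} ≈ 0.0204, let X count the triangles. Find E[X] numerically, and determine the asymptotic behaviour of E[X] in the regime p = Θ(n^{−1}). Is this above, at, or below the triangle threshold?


Number of potential triangles: C(245, 3) = 2421090.
Each occurs with probability p³ ≈ (0.0204)³ ≈ 8.49986e-06.
By linearity: E[X] = C(245, 3)·p³ ≈ 2421090 · 8.49986e-06 ≈ 20.579.
Here α = 1, so p = 5/n is exactly at the triangle threshold p ~ 1/n. Asymptotically E[X] → c³/6 = 5³/6 = 125/6 ≈ 20.833, a bounded constant. In this regime the triangle count is asymptotically Poisson(c³/6).

E[X] ≈ 20.579; in regime p = Θ(1/n^{1}) E[X] stays bounded (at the triangle threshold p ~ 1/n).


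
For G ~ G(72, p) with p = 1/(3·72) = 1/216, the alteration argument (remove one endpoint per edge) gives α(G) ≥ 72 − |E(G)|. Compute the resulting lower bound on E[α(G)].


E[|E(G)|] = C(72, 2)·p = 2556 · (1/216) = 71/6.
E[α(G)] ≥ n − E[|E(G)|] = 72 − 71/6 = 361/6.
Numerically: ≈ 60.167.
(This is only a lower bound; the true E[α(G)] may be larger.)

E[α(G)] ≥ 361/6 ≈ 60.167.


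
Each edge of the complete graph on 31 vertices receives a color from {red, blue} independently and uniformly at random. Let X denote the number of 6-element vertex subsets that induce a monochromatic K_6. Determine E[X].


Let X = Σ_S X_S over the C(31, 6) = 736281 subsets S of size 6, where X_S = 1 if the K_6 on S is monochromatic.
For a fixed S, the K_6 on S has C(6, 2) = 15 edges. P[all 15 edges red] = (1/2)^15, and likewise for blue, so P[monochromatic] = 2·(1/2)^15 = 2^{1 − 15} = 1/16384.
By linearity: E[X] = C(31, 6) · 2^{1 − 15} = 736281 · 1/16384 = 736281/16384.
Numerically: E[X] ≈ 44.939.

E[X] = C(31,6)·2^(1−C(6,2)) = 736281/16384 ≈ 44.939.


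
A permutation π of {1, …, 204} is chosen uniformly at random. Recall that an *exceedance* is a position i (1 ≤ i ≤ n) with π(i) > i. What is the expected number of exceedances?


Write X = Σ_{i=1}^{204} X_i, where X_i = 1_{π(i) > i}.
For each fixed i, π(i) is uniform over {1, …, 204} (marginal of a uniform permutation), so P[π(i) > i] = (n − i)/n. Summing: Σ_{i=1}^{204} (n − i)/n = (0 + 1 + … + 203)/204 = 204(204 − 1)/(2·204) = (204 − 1)/2.
Hence E[X] = Σ_{i=1}^{204} (204 − i)/204 = 203/2 ≈ 101.5000.

E[X] = 203/2 = 101.5000.


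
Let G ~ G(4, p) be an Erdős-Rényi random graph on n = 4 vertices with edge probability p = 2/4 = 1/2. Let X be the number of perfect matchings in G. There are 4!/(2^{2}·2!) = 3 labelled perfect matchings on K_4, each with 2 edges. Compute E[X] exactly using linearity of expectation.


K_4 has 4!/(2^{2}·2!) = 3 labelled perfect matchings.
For each such perfect matching H, let X_H = 1 if all 2 edges of H are present in G. Then P[X_H = 1] = p^{2} = (1/2)^{2} = 1/4.
By linearity of expectation: E[X] = Σ_H E[X_H] = 3 · p^{2} = 3 · 1/4 = 3/4.
Numerically: E[X] ≈ 0.75.

E[X] = 3 · (1/2)^{2} = 3/4 ≈ 0.75.


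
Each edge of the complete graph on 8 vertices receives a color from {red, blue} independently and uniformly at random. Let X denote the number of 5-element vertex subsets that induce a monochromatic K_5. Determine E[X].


Let X = Σ_S X_S over the C(8, 5) = 56 subsets S of size 5, where X_S = 1 if the K_5 on S is monochromatic.
For a fixed S, the K_5 on S has C(5, 2) = 10 edges. P[all 10 edges red] = (1/2)^10, and likewise for blue, so P[monochromatic] = 2·(1/2)^10 = 2^{1 − 10} = 1/512.
Summing: E[X] = C(8, 5) · 2^{1 − 10} = 56 · 1/512 = 7/64.
Numerically: E[X] ≈ 0.109375.

E[X] = C(8,5)·2^(1−C(5,2)) = 7/64 ≈ 0.109375.


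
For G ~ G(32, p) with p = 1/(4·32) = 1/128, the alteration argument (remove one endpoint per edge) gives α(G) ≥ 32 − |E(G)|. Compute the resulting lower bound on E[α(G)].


E[|E(G)|] = C(32, 2)·p = 496 · (1/128) = 31/8.
E[α(G)] ≥ n − E[|E(G)|] = 32 − 31/8 = 225/8.
Numerically: ≈ 28.1250.
(This is only a lower bound; the true E[α(G)] may be larger.)

E[α(G)] ≥ 225/8 ≈ 28.1250.


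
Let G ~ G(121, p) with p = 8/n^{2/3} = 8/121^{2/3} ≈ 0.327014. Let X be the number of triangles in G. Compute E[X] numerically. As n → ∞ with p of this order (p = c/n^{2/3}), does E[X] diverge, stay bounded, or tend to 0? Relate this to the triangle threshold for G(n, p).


Number of potential triangles: C(121, 3) = 287980.
Each occurs with probability p³ ≈ (0.327014)³ ≈ 3.49702889e-02.
By linearity: E[X] = C(121, 3)·p³ ≈ 287980 · 3.49702889e-02 ≈ 10070.743802.
Since α = 2/3 < 1, p = c/n^{2/3} ≫ 1/n is above the triangle threshold p ~ 1/n. Asymptotically E[X] ~ (c³/6)·n^{3(1−α)} = (8³/6)·n^{1} → ∞; triangles are abundant w.h.p.

E[X] ≈ 10070.743802; in regime p = Θ(1/n^{2/3}) E[X] diverges (above the triangle threshold p ~ 1/n).


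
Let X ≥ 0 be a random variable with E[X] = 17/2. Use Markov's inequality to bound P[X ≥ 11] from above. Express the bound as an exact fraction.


μ = E[X] = 17/2, a = 11.
Markov: P[X ≥ 11] ≤ μ/a = (17/2)/11 = 17/22.
Numerically: ≈ 0.7727.
(Since a = 11 > μ = 8.5000, the bound 17/22 is < 1 and informative.)

P[X ≥ 11] ≤ 17/22 ≈ 0.7727.


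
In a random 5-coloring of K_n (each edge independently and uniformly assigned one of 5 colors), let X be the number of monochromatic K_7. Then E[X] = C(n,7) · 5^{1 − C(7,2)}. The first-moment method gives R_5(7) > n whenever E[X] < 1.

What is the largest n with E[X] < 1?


We need C(n, 7) · 5^{1 − 21} < 1, i.e. C(n, 7) < 5^{21 − 1} = 95367431640625.
Check values of n near the boundary:
  n = 334: C(334, 7) = 86359460961576; 86359460961576 < 95367431640625? YES
  n = 335: C(335, 7) = 88202498238195; 88202498238195 < 95367431640625? YES
  n = 336: C(336, 7) = 90079147136880; 90079147136880 < 95367431640625? YES
  n = 337: C(337, 7) = 91989916924632; 91989916924632 < 95367431640625? YES
  n = 338: C(338, 7) = 93935323022736; 93935323022736 < 95367431640625? YES
  n = 339: C(339, 7) = 95915887062372; 95915887062372 < 95367431640625? NO
The largest n with C(n, 7) < 95367431640625 is n = 338 (where E[X] = 93935323022736/95367431640625 ≈ 0.9850). Hence R_5(7) > 338, i.e. R_5(7) ≥ 339.

Largest n = 338; hence R_5(7) > 338.
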